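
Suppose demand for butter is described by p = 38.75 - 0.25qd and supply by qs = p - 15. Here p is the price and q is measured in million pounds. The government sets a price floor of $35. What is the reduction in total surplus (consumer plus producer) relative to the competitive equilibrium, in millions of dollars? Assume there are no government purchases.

10

Rearranging demand gives qd = 155 - 4p. Equilibrium: 155 - 4p = p - 15, so 170 = 5p and p* = 34, q* = 19.
Because the floor (35) lies above the market-clearing price, it is binding.
At p = 35: qd = 155 - 4·35 = 15 and qs = 35 - 15 = 20.
Quantity traded falls to 15. At q = 15 the demand price is (155 - 15)/4 = 35 and the supply price is 15 + 15 = 30.
Deadweight loss = ½ · (35 - 30) · (19 - 15) = ½ · 5 · 4 = 10.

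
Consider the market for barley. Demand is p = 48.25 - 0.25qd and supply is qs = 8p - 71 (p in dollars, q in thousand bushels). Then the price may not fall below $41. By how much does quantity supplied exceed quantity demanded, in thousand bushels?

Rearranging demand gives qd = 193 - 4p. In a free market, 193 - 4p = 8p - 71 gives the equilibrium p* = 22, q* = 105.
Because the floor (41) lies above the market-clearing price, it is binding.
At p = 41: qd = 193 - 4·41 = 29 and qs = 8·41 - 71 = 257.
Surplus = qs - qd = 257 - 29 = 228.

228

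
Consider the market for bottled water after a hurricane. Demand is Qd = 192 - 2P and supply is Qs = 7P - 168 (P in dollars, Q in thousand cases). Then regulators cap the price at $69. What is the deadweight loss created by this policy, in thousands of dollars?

0

Without the control the market clears where 192 - 2P = 7P - 168, i.e. P* = 40 and Q* = 112.
The ceiling of 69 is above the equilibrium price 40, so it is not binding; the market clears at P* = 40, Q* = 112.
Since the control does not bind, no trades are prevented and deadweight loss is zero.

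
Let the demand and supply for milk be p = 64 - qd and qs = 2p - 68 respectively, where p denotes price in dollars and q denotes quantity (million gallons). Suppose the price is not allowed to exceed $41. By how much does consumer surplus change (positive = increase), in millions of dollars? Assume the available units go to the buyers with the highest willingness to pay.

Rearranging demand gives qd = 64 - p. Setting quantity demanded equal to quantity supplied, 64 - p = 2p - 68, gives p* = 44 and q* = 20.
Because the ceiling (41) lies below the market-clearing price, it is binding.
At p = 41: qd = 64 - 41 = 23 and qs = 2·41 - 68 = 14.
Consumer surplus without the control is ½ · (64 - 44) · 20 = 200.
With the ceiling, 14 units are sold at 41 (assume they go to the highest-value buyers). The demand price at q = 14 is 50, so CS = ½ · [(64 - 41) + (50 - 41)] · 14 = 224.
Change in consumer surplus = 224 - 200 = 24.

24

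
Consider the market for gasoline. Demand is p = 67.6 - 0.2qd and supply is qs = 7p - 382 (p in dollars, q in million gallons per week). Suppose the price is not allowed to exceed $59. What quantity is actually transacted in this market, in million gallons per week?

Rearranging demand gives qd = 338 - 5p. Without the control the market clears where 338 - 5p = 7p - 382, i.e. p* = 60 and q* = 38.
Because the ceiling (59) lies below the market-clearing price, it is binding.
At p = 59: qd = 338 - 5·59 = 43 and qs = 7·59 - 382 = 31.
The quantity actually transacted is the short side, supply: 31.

31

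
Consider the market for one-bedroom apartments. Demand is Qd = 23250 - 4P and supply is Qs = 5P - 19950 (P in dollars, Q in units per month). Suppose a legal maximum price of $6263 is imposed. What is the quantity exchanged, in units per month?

4050

In a free market, 23250 - 4P = 5P - 19950 gives the equilibrium P* = 4800, Q* = 4050.
The ceiling of 6263 is above the equilibrium price 4800, so it is not binding; the market clears at P* = 4800, Q* = 4050.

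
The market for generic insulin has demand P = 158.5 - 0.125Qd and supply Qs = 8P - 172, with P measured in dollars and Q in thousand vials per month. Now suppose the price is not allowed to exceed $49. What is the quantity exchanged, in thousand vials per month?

Rearranging demand gives Qd = 1268 - 8P. In a free market, 1268 - 8P = 8P - 172 gives the equilibrium P* = 90, Q* = 548.
Since 49 < 90, the ceiling is binding.
At P = 49: Qd = 1268 - 8·49 = 876 and Qs = 8·49 - 172 = 220.
The quantity actually transacted is the short side, supply: 220.

220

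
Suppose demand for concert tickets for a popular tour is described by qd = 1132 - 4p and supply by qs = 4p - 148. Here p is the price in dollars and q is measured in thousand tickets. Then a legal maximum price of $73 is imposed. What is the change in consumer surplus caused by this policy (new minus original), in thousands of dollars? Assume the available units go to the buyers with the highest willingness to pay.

In a free market, 1132 - 4p = 4p - 148 gives the equilibrium p* = 160, q* = 492.
The ceiling of 73 is below the equilibrium price 160, so it binds.
At p = 73: qd = 1132 - 4·73 = 840 and qs = 4·73 - 148 = 144.
Consumer surplus without the control is ½ · (283 - 160) · 492 = 30258.
With the ceiling, 144 units are sold at 73 (assume they go to the highest-value buyers). The demand price at q = 144 is 247, so CS = ½ · [(283 - 73) + (247 - 73)] · 144 = 27648.
Change in consumer surplus = 27648 - 30258 = -2610.

-2610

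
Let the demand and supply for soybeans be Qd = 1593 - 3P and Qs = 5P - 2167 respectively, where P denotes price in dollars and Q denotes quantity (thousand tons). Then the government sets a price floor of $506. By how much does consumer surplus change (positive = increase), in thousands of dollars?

In a free market, 1593 - 3P = 5P - 2167 gives the equilibrium P* = 470, Q* = 183.
Since 506 > 470, the floor is binding.
At P = 506: Qd = 1593 - 3·506 = 75 and Qs = 5·506 - 2167 = 363.
Consumer surplus without the control is ½ · (531 - 470) · 183 = 5581.5.
With the floor, consumers buy 75 units at 506, so CS = ½ · (531 - 506) · 75 = 937.5.
Change in consumer surplus = 937.5 - 5581.5 = -4644.

-4644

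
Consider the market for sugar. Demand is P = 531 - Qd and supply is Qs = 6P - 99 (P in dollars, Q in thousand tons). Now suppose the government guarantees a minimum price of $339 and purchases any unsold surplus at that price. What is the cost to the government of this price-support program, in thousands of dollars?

590877

Rearranging demand gives Qd = 531 - P. Without the control the market clears where 531 - P = 6P - 99, i.e. P* = 90 and Q* = 441.
The floor of 339 is above the equilibrium price 90, so it binds.
At P = 339: Qd = 531 - 339 = 192 and Qs = 6·339 - 99 = 1935.
Surplus = Qs - Qd = 1743.
Government expenditure = surplus × support price = 1743 × 339 = 590877.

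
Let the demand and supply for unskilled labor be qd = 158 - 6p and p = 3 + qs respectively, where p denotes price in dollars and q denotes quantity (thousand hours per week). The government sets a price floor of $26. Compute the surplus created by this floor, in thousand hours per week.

Rearranging supply gives qs = p - 3. Equilibrium: 158 - 6p = p - 3, so 161 = 7p and p* = 23, q* = 20.
Since 26 > 23, the floor is binding.
At p = 26: qd = 158 - 6·26 = 2 and qs = 26 - 3 = 23.
Surplus = qs - qd = 23 - 2 = 21.

21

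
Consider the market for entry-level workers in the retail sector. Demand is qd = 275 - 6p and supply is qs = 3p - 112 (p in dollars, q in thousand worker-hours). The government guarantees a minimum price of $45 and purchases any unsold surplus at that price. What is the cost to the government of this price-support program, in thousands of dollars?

810

Setting quantity demanded equal to quantity supplied, 275 - 6p = 3p - 112, gives p* = 43 and q* = 17.
Since 45 > 43, the floor is binding.
At p = 45: qd = 275 - 6·45 = 5 and qs = 3·45 - 112 = 23.
Surplus = qs - qd = 18.
Government expenditure = surplus × support price = 18 × 45 = 810.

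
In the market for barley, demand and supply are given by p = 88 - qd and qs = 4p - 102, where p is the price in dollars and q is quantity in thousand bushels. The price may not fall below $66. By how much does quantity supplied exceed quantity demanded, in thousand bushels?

140

Rearranging demand gives qd = 88 - p. In a free market, 88 - p = 4p - 102 gives the equilibrium p* = 38, q* = 50.
Because the floor (66) lies above the market-clearing price, it is binding.
At p = 66: qd = 88 - 66 = 22 and qs = 4·66 - 102 = 162.
Surplus = qs - qd = 162 - 22 = 140.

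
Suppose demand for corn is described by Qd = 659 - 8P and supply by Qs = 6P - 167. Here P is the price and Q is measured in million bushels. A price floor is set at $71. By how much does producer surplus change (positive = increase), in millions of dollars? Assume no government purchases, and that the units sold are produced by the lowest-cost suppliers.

In a free market, 659 - 8P = 6P - 167 gives the equilibrium P* = 59, Q* = 187.
Since 71 > 59, the floor is binding.
At P = 71: Qd = 659 - 8·71 = 91 and Qs = 6·71 - 167 = 259.
Producer surplus without the control is ½ · (59 - 167/6) · 187 = 34969/12.
With the floor, 91 units are sold at 71. The supply price at Q = 91 is 43, so PS = ½ · [(71 - 167/6) + (71 - 43)] · 91 = 38857/12.
Change in producer surplus = 38857/12 - 34969/12 = 324.

324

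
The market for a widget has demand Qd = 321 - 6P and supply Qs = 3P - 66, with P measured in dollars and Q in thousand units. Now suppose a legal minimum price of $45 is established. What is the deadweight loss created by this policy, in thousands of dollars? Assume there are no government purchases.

Setting quantity demanded equal to quantity supplied, 321 - 6P = 3P - 66, gives P* = 43 and Q* = 63.
Since 45 > 43, the floor is binding.
At P = 45: Qd = 321 - 6·45 = 51 and Qs = 3·45 - 66 = 69.
Quantity traded falls to 51. At Q = 51 the demand price is (321 - 51)/6 = 45 and the supply price is (66 + 51)/3 = 39.
Deadweight loss = ½ · (45 - 39) · (63 - 51) = ½ · 6 · 12 = 36.

36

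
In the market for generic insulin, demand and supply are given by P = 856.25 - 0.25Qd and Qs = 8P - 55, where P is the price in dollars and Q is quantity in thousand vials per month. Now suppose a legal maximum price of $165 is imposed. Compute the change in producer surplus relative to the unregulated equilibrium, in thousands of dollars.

-220625

Rearranging demand gives Qd = 3425 - 4P. Without the control the market clears where 3425 - 4P = 8P - 55, i.e. P* = 290 and Q* = 2265.
Since 165 < 290, the ceiling is binding.
At P = 165: Qd = 3425 - 4·165 = 2765 and Qs = 8·165 - 55 = 1265.
Producer surplus without the control is ½ · (290 - 6.875) · 2265 = 320639.0625.
With the ceiling, producers sell 1265 units at 165, so PS = ½ · (165 - 6.875) · 1265 = 100014.0625.
Change in producer surplus = 100014.0625 - 320639.0625 = -220625.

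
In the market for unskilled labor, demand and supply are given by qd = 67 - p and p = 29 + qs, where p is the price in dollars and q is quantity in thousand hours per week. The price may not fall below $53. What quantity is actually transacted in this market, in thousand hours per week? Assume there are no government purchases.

14

Rearranging supply gives qs = p - 29. Without the control the market clears where 67 - p = p - 29, i.e. p* = 48 and q* = 19.
The floor of 53 is above the equilibrium price 48, so it binds.
At p = 53: qd = 67 - 53 = 14 and qs = 53 - 29 = 24.
The quantity actually transacted is the short side, demand: 14.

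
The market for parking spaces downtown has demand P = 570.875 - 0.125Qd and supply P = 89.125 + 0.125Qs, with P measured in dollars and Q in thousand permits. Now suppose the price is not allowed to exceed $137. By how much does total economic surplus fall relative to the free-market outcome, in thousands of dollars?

Rearranging demand gives Qd = 4567 - 8P; rearranging supply gives Qs = 8P - 713. Without the control the market clears where 4567 - 8P = 8P - 713, i.e. P* = 330 and Q* = 1927.
Because the ceiling (137) lies below the market-clearing price, it is binding.
At P = 137: Qd = 4567 - 8·137 = 3471 and Qs = 8·137 - 713 = 383.
Quantity traded falls to 383. At Q = 383 the demand price is (4567 - 383)/8 = 523 and the supply price is (713 + 383)/8 = 137.
Deadweight loss = ½ · (523 - 137) · (1927 - 383) = ½ · 386 · 1544 = 297992.

297992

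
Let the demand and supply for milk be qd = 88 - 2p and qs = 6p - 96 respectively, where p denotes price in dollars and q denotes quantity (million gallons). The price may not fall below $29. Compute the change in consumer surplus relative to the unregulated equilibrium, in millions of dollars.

In a free market, 88 - 2p = 6p - 96 gives the equilibrium p* = 23, q* = 42.
Since 29 > 23, the floor is binding.
At p = 29: qd = 88 - 2·29 = 30 and qs = 6·29 - 96 = 78.
Consumer surplus without the control is ½ · (44 - 23) · 42 = 441.
With the floor, consumers buy 30 units at 29, so CS = ½ · (44 - 29) · 30 = 225.
Change in consumer surplus = 225 - 441 = -216.

-216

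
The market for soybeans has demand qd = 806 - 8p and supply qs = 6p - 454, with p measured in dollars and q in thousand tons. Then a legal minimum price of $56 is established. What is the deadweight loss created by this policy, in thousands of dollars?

Equilibrium: 806 - 8p = 6p - 454, so 1260 = 14p and p* = 90, q* = 86.
The floor of 56 is below the equilibrium price 90, so it is not binding; the market clears at p* = 90, q* = 86.
Since the control does not bind, no trades are prevented and deadweight loss is zero.

0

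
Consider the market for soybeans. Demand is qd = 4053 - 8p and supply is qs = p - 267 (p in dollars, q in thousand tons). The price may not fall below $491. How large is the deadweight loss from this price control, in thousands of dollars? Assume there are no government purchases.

Equilibrium: 4053 - 8p = p - 267, so 4320 = 9p and p* = 480, q* = 213.
Since 491 > 480, the floor is binding.
At p = 491: qd = 4053 - 8·491 = 125 and qs = 491 - 267 = 224.
Quantity traded falls to 125. At q = 125 the demand price is (4053 - 125)/8 = 491 and the supply price is 267 + 125 = 392.
Deadweight loss = ½ · (491 - 392) · (213 - 125) = ½ · 99 · 88 = 4356.

4356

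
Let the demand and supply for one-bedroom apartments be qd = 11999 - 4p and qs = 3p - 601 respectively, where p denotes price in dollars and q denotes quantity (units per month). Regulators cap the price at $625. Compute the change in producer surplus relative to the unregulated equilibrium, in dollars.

-3567887.5

Without the control the market clears where 11999 - 4p = 3p - 601, i.e. p* = 1800 and q* = 4799.
Since 625 < 1800, the ceiling is binding.
At p = 625: qd = 11999 - 4·625 = 9499 and qs = 3·625 - 601 = 1274.
Producer surplus without the control is ½ · (1800 - 601/3) · 4799 = 23030401/6.
With the ceiling, producers sell 1274 units at 625, so PS = ½ · (625 - 601/3) · 1274 = 811538/3.
Change in producer surplus = 811538/3 - 23030401/6 = -3567887.5.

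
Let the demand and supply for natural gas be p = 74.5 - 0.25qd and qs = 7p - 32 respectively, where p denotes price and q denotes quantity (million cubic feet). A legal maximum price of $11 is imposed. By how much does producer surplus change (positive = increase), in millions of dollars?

Rearranging demand gives qd = 298 - 4p. Equilibrium: 298 - 4p = 7p - 32, so 330 = 11p and p* = 30, q* = 178.
Because the ceiling (11) lies below the market-clearing price, it is binding.
At p = 11: qd = 298 - 4·11 = 254 and qs = 7·11 - 32 = 45.
Producer surplus without the control is ½ · (30 - 32/7) · 178 = 15842/7.
With the ceiling, producers sell 45 units at 11, so PS = ½ · (11 - 32/7) · 45 = 2025/14.
Change in producer surplus = 2025/14 - 15842/7 = -2118.5.

-2118.5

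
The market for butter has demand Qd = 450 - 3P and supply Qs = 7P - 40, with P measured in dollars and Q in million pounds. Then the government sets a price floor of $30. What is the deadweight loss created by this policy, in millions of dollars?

0

Equilibrium: 450 - 3P = 7P - 40, so 490 = 10P and P* = 49, Q* = 303.
Since 30 is below P* = 49, the floor does not bind and the free-market outcome prevails.
Since the control does not bind, no trades are prevented and deadweight loss is zero.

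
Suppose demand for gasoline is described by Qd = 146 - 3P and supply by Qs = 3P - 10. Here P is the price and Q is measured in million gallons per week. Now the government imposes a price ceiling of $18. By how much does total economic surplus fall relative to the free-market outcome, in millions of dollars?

192

Equilibrium: 146 - 3P = 3P - 10, so 156 = 6P and P* = 26, Q* = 68.
Since 18 < 26, the ceiling is binding.
At P = 18: Qd = 146 - 3·18 = 92 and Qs = 3·18 - 10 = 44.
Quantity traded falls to 44. At Q = 44 the demand price is (146 - 44)/3 = 34 and the supply price is (10 + 44)/3 = 18.
Deadweight loss = ½ · (34 - 18) · (68 - 44) = ½ · 16 · 24 = 192.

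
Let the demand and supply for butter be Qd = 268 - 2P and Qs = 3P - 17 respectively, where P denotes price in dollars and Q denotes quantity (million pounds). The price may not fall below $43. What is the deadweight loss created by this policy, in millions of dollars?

Setting quantity demanded equal to quantity supplied, 268 - 2P = 3P - 17, gives P* = 57 and Q* = 154.
The floor of 43 is below the equilibrium price 57, so it is not binding; the market clears at P* = 57, Q* = 154.
Since the control does not bind, no trades are prevented and deadweight loss is zero.

0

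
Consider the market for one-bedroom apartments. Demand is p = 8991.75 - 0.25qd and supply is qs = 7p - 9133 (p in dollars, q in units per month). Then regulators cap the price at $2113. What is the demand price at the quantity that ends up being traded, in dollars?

Rearranging demand gives qd = 35967 - 4p. Without the control the market clears where 35967 - 4p = 7p - 9133, i.e. p* = 4100 and q* = 19567.
Because the ceiling (2113) lies below the market-clearing price, it is binding.
At p = 2113: qd = 35967 - 4·2113 = 27515 and qs = 7·2113 - 9133 = 5658.
Only 5658 units reach the market. On the demand curve, the marginal buyer's willingness to pay at q = 5658 is (35967 - 5658)/4 = 7577.25.

7577.25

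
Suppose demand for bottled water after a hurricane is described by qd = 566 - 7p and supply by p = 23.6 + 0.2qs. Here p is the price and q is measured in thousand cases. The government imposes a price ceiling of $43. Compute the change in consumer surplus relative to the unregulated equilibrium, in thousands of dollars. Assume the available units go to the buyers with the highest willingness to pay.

1008

Rearranging supply gives qs = 5p - 118. Setting quantity demanded equal to quantity supplied, 566 - 7p = 5p - 118, gives p* = 57 and q* = 167.
The ceiling of 43 is below the equilibrium price 57, so it binds.
At p = 43: qd = 566 - 7·43 = 265 and qs = 5·43 - 118 = 97.
Consumer surplus without the control is ½ · (566/7 - 57) · 167 = 27889/14.
With the ceiling, 97 units are sold at 43 (assume they go to the highest-value buyers). The demand price at q = 97 is 67, so CS = ½ · [(566/7 - 43) + (67 - 43)] · 97 = 42001/14.
Change in consumer surplus = 42001/14 - 27889/14 = 1008.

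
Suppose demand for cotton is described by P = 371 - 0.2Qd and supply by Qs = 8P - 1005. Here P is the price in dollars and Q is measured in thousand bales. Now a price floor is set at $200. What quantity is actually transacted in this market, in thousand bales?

Rearranging demand gives Qd = 1855 - 5P. Equilibrium: 1855 - 5P = 8P - 1005, so 2860 = 13P and P* = 220, Q* = 755.
The floor of 200 is below the equilibrium price 220, so it is not binding; the market clears at P* = 220, Q* = 755.

755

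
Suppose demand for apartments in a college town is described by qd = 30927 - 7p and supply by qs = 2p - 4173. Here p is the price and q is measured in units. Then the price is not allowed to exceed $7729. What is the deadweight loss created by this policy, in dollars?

Equilibrium: 30927 - 7p = 2p - 4173, so 35100 = 9p and p* = 3900, q* = 3627.
The ceiling of 7729 is above the equilibrium price 3900, so it is not binding; the market clears at p* = 3900, q* = 3627.
Since the control does not bind, no trades are prevented and deadweight loss is zero.

0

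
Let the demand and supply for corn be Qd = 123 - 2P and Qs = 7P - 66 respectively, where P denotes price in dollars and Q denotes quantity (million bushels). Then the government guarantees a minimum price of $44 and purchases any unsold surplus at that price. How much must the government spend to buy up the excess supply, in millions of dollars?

In a free market, 123 - 2P = 7P - 66 gives the equilibrium P* = 21, Q* = 81.
The floor of 44 is above the equilibrium price 21, so it binds.
At P = 44: Qd = 123 - 2·44 = 35 and Qs = 7·44 - 66 = 242.
Surplus = Qs - Qd = 207.
Government expenditure = surplus × support price = 207 × 44 = 9108.

9108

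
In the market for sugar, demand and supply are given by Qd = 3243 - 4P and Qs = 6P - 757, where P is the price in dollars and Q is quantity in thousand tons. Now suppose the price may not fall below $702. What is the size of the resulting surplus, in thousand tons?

3020

Without the control the market clears where 3243 - 4P = 6P - 757, i.e. P* = 400 and Q* = 1643.
Because the floor (702) lies above the market-clearing price, it is binding.
At P = 702: Qd = 3243 - 4·702 = 435 and Qs = 6·702 - 757 = 3455.
Surplus = Qs - Qd = 3455 - 435 = 3020.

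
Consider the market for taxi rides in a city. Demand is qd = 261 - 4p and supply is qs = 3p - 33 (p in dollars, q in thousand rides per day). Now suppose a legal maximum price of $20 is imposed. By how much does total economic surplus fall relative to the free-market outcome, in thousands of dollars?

Without the control the market clears where 261 - 4p = 3p - 33, i.e. p* = 42 and q* = 93.
Since 20 < 42, the ceiling is binding.
At p = 20: qd = 261 - 4·20 = 181 and qs = 3·20 - 33 = 27.
Quantity traded falls to 27. At q = 27 the demand price is (261 - 27)/4 = 58.5 and the supply price is (33 + 27)/3 = 20.
Deadweight loss = ½ · (58.5 - 20) · (93 - 27) = ½ · 38.5 · 66 = 1270.5.

1270.5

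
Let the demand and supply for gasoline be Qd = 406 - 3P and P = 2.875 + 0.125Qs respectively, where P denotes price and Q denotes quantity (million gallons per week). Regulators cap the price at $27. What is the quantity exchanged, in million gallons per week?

Rearranging supply gives Qs = 8P - 23. Without the control the market clears where 406 - 3P = 8P - 23, i.e. P* = 39 and Q* = 289.
Since 27 < 39, the ceiling is binding.
At P = 27: Qd = 406 - 3·27 = 325 and Qs = 8·27 - 23 = 193.
The quantity actually transacted is the short side, supply: 193.

193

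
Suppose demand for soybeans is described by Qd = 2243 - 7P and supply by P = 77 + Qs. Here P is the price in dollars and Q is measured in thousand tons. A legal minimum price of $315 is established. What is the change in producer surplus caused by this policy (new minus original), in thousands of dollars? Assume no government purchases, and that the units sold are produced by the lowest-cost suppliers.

Rearranging supply gives Qs = P - 77. Without the control the market clears where 2243 - 7P = P - 77, i.e. P* = 290 and Q* = 213.
The floor of 315 is above the equilibrium price 290, so it binds.
At P = 315: Qd = 2243 - 7·315 = 38 and Qs = 315 - 77 = 238.
Producer surplus without the control is ½ · (290 - 77) · 213 = 22684.5.
With the floor, 38 units are sold at 315. The supply price at Q = 38 is 115, so PS = ½ · [(315 - 77) + (315 - 115)] · 38 = 8322.
Change in producer surplus = 8322 - 22684.5 = -14362.5.

-14362.5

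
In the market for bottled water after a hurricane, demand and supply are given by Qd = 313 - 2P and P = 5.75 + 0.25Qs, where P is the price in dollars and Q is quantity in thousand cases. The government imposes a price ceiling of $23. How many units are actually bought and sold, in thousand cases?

Rearranging supply gives Qs = 4P - 23. Setting quantity demanded equal to quantity supplied, 313 - 2P = 4P - 23, gives P* = 56 and Q* = 201.
Because the ceiling (23) lies below the market-clearing price, it is binding.
At P = 23: Qd = 313 - 2·23 = 267 and Qs = 4·23 - 23 = 69.
The quantity actually transacted is the short side, supply: 69.

69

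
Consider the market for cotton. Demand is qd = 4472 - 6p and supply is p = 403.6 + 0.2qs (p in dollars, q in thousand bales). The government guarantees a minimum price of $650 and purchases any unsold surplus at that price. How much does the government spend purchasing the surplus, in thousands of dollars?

429000

Rearranging supply gives qs = 5p - 2018. Equilibrium: 4472 - 6p = 5p - 2018, so 6490 = 11p and p* = 590, q* = 932.
Because the floor (650) lies above the market-clearing price, it is binding.
At p = 650: qd = 4472 - 6·650 = 572 and qs = 5·650 - 2018 = 1232.
Surplus = qs - qd = 660.
Government expenditure = surplus × support price = 660 × 650 = 429000.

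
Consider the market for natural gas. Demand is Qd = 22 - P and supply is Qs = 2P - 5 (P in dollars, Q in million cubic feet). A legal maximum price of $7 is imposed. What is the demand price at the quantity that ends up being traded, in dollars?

13

In a free market, 22 - P = 2P - 5 gives the equilibrium P* = 9, Q* = 13.
Because the ceiling (7) lies below the market-clearing price, it is binding.
At P = 7: Qd = 22 - 7 = 15 and Qs = 2·7 - 5 = 9.
Only 9 units reach the market. On the demand curve, the marginal buyer's willingness to pay at Q = 9 is (22 - 9) = 13.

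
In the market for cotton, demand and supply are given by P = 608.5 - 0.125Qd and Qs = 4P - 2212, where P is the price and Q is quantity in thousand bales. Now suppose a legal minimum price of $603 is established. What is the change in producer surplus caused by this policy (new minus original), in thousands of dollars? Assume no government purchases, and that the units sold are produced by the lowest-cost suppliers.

Rearranging demand gives Qd = 4868 - 8P. Equilibrium: 4868 - 8P = 4P - 2212, so 7080 = 12P and P* = 590, Q* = 148.
The floor of 603 is above the equilibrium price 590, so it binds.
At P = 603: Qd = 4868 - 8·603 = 44 and Qs = 4·603 - 2212 = 200.
Producer surplus without the control is ½ · (590 - 553) · 148 = 2738.
With the floor, 44 units are sold at 603. The supply price at Q = 44 is 564, so PS = ½ · [(603 - 553) + (603 - 564)] · 44 = 1958.
Change in producer surplus = 1958 - 2738 = -780.

-780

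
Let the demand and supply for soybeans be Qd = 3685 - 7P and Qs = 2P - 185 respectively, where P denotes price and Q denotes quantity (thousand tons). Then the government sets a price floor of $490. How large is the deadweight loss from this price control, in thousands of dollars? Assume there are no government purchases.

Equilibrium: 3685 - 7P = 2P - 185, so 3870 = 9P and P* = 430, Q* = 675.
Since 490 > 430, the floor is binding.
At P = 490: Qd = 3685 - 7·490 = 255 and Qs = 2·490 - 185 = 795.
Quantity traded falls to 255. At Q = 255 the demand price is (3685 - 255)/7 = 490 and the supply price is (185 + 255)/2 = 220.
Deadweight loss = ½ · (490 - 220) · (675 - 255) = ½ · 270 · 420 = 56700.

56700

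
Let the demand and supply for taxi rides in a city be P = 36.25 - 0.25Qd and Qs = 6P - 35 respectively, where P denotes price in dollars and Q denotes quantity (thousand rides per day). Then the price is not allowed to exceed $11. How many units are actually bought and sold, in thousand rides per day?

31

Rearranging demand gives Qd = 145 - 4P. Without the control the market clears where 145 - 4P = 6P - 35, i.e. P* = 18 and Q* = 73.
Because the ceiling (11) lies below the market-clearing price, it is binding.
At P = 11: Qd = 145 - 4·11 = 101 and Qs = 6·11 - 35 = 31.
The quantity actually transacted is the short side, supply: 31.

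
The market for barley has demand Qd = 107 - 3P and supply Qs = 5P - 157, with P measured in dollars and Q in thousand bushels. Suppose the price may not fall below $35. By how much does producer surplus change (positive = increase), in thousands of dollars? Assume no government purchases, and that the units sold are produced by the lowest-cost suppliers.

0.4

Equilibrium: 107 - 3P = 5P - 157, so 264 = 8P and P* = 33, Q* = 8.
Since 35 > 33, the floor is binding.
At P = 35: Qd = 107 - 3·35 = 2 and Qs = 5·35 - 157 = 18.
Producer surplus without the control is ½ · (33 - 31.4) · 8 = 6.4.
With the floor, 2 units are sold at 35. The supply price at Q = 2 is 31.8, so PS = ½ · [(35 - 31.4) + (35 - 31.8)] · 2 = 6.8.
Change in producer surplus = 6.8 - 6.4 = 0.4.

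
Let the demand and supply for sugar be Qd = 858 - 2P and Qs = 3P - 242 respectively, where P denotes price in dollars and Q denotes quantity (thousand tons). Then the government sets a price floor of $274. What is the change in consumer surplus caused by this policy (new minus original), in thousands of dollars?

In a free market, 858 - 2P = 3P - 242 gives the equilibrium P* = 220, Q* = 418.
The floor of 274 is above the equilibrium price 220, so it binds.
At P = 274: Qd = 858 - 2·274 = 310 and Qs = 3·274 - 242 = 580.
Consumer surplus without the control is ½ · (429 - 220) · 418 = 43681.
With the floor, consumers buy 310 units at 274, so CS = ½ · (429 - 274) · 310 = 24025.
Change in consumer surplus = 24025 - 43681 = -19656.

-19656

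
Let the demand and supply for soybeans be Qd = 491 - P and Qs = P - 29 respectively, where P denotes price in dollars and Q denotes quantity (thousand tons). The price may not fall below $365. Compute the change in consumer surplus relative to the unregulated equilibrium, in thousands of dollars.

In a free market, 491 - P = P - 29 gives the equilibrium P* = 260, Q* = 231.
Since 365 > 260, the floor is binding.
At P = 365: Qd = 491 - 365 = 126 and Qs = 365 - 29 = 336.
Consumer surplus without the control is ½ · (491 - 260) · 231 = 26680.5.
With the floor, consumers buy 126 units at 365, so CS = ½ · (491 - 365) · 126 = 7938.
Change in consumer surplus = 7938 - 26680.5 = -18742.5.

-18742.5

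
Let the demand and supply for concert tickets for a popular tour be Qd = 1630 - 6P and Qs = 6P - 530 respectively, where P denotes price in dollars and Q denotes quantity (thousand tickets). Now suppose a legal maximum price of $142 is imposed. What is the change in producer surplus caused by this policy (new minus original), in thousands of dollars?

Equilibrium: 1630 - 6P = 6P - 530, so 2160 = 12P and P* = 180, Q* = 550.
Since 142 < 180, the ceiling is binding.
At P = 142: Qd = 1630 - 6·142 = 778 and Qs = 6·142 - 530 = 322.
Producer surplus without the control is ½ · (180 - 265/3) · 550 = 75625/3.
With the ceiling, producers sell 322 units at 142, so PS = ½ · (142 - 265/3) · 322 = 25921/3.
Change in producer surplus = 25921/3 - 75625/3 = -16568.

-16568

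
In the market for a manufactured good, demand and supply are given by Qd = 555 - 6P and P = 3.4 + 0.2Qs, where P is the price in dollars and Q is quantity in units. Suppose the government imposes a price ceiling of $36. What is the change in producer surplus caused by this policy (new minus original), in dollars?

Rearranging supply gives Qs = 5P - 17. In a free market, 555 - 6P = 5P - 17 gives the equilibrium P* = 52, Q* = 243.
Because the ceiling (36) lies below the market-clearing price, it is binding.
At P = 36: Qd = 555 - 6·36 = 339 and Qs = 5·36 - 17 = 163.
Producer surplus without the control is ½ · (52 - 3.4) · 243 = 5904.9.
With the ceiling, producers sell 163 units at 36, so PS = ½ · (36 - 3.4) · 163 = 2656.9.
Change in producer surplus = 2656.9 - 5904.9 = -3248.

-3248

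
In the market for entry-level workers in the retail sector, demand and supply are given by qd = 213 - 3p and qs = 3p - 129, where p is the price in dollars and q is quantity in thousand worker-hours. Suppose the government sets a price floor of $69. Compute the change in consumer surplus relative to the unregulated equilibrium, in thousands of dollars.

In a free market, 213 - 3p = 3p - 129 gives the equilibrium p* = 57, q* = 42.
Since 69 > 57, the floor is binding.
At p = 69: qd = 213 - 3·69 = 6 and qs = 3·69 - 129 = 78.
Consumer surplus without the control is ½ · (71 - 57) · 42 = 294.
With the floor, consumers buy 6 units at 69, so CS = ½ · (71 - 69) · 6 = 6.
Change in consumer surplus = 6 - 294 = -288.

-288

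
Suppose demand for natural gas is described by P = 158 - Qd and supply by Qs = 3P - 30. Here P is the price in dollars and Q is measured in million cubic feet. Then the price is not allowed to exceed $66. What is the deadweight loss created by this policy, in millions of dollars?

0

Rearranging demand gives Qd = 158 - P. Equilibrium: 158 - P = 3P - 30, so 188 = 4P and P* = 47, Q* = 111.
Since 66 is above P* = 47, the ceiling does not bind and the free-market outcome prevails.
Since the control does not bind, no trades are prevented and deadweight loss is zero.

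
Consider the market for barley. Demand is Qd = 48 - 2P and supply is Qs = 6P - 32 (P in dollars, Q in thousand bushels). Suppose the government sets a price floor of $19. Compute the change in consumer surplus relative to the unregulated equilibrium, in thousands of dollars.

-171

In a free market, 48 - 2P = 6P - 32 gives the equilibrium P* = 10, Q* = 28.
Because the floor (19) lies above the market-clearing price, it is binding.
At P = 19: Qd = 48 - 2·19 = 10 and Qs = 6·19 - 32 = 82.
Consumer surplus without the control is ½ · (24 - 10) · 28 = 196.
With the floor, consumers buy 10 units at 19, so CS = ½ · (24 - 19) · 10 = 25.
Change in consumer surplus = 25 - 196 = -171.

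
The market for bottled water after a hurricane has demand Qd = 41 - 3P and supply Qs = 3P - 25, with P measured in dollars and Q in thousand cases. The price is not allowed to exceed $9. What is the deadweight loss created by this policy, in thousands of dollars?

12

Without the control the market clears where 41 - 3P = 3P - 25, i.e. P* = 11 and Q* = 8.
The ceiling of 9 is below the equilibrium price 11, so it binds.
At P = 9: Qd = 41 - 3·9 = 14 and Qs = 3·9 - 25 = 2.
Quantity traded falls to 2. At Q = 2 the demand price is (41 - 2)/3 = 13 and the supply price is (25 + 2)/3 = 9.
Deadweight loss = ½ · (13 - 9) · (8 - 2) = ½ · 4 · 6 = 12.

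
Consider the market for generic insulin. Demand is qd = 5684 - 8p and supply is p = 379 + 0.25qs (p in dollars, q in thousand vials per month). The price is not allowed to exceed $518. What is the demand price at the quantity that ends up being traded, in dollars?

Rearranging supply gives qs = 4p - 1516. Setting quantity demanded equal to quantity supplied, 5684 - 8p = 4p - 1516, gives p* = 600 and q* = 884.
The ceiling of 518 is below the equilibrium price 600, so it binds.
At p = 518: qd = 5684 - 8·518 = 1540 and qs = 4·518 - 1516 = 556.
Only 556 units reach the market. On the demand curve, the marginal buyer's willingness to pay at q = 556 is (5684 - 556)/8 = 641.

641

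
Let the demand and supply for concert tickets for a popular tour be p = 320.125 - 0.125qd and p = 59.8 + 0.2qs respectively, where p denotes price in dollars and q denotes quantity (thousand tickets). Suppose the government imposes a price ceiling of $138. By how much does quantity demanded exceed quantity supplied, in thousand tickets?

1066

Rearranging demand gives qd = 2561 - 8p; rearranging supply gives qs = 5p - 299. Equilibrium: 2561 - 8p = 5p - 299, so 2860 = 13p and p* = 220, q* = 801.
Since 138 < 220, the ceiling is binding.
At p = 138: qd = 2561 - 8·138 = 1457 and qs = 5·138 - 299 = 391.
Shortage = qd - qs = 1457 - 391 = 1066.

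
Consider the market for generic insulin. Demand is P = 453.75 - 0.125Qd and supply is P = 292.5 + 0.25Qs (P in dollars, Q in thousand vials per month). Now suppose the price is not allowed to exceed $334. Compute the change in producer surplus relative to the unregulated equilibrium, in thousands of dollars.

Rearranging demand gives Qd = 3630 - 8P; rearranging supply gives Qs = 4P - 1170. Without the control the market clears where 3630 - 8P = 4P - 1170, i.e. P* = 400 and Q* = 430.
Since 334 < 400, the ceiling is binding.
At P = 334: Qd = 3630 - 8·334 = 958 and Qs = 4·334 - 1170 = 166.
Producer surplus without the control is ½ · (400 - 292.5) · 430 = 23112.5.
With the ceiling, producers sell 166 units at 334, so PS = ½ · (334 - 292.5) · 166 = 3444.5.
Change in producer surplus = 3444.5 - 23112.5 = -19668.

-19668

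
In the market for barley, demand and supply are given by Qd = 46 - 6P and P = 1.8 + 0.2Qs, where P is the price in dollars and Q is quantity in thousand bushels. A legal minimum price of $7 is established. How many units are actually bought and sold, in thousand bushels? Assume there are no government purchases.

4

Rearranging supply gives Qs = 5P - 9. Equilibrium: 46 - 6P = 5P - 9, so 55 = 11P and P* = 5, Q* = 16.
Because the floor (7) lies above the market-clearing price, it is binding.
At P = 7: Qd = 46 - 6·7 = 4 and Qs = 5·7 - 9 = 26.
The quantity actually transacted is the short side, demand: 4.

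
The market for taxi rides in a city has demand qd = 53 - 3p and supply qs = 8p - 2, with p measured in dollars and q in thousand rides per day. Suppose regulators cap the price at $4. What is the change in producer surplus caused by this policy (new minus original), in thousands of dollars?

-34

Equilibrium: 53 - 3p = 8p - 2, so 55 = 11p and p* = 5, q* = 38.
The ceiling of 4 is below the equilibrium price 5, so it binds.
At p = 4: qd = 53 - 3·4 = 41 and qs = 8·4 - 2 = 30.
Producer surplus without the control is ½ · (5 - 0.25) · 38 = 90.25.
With the ceiling, producers sell 30 units at 4, so PS = ½ · (4 - 0.25) · 30 = 56.25.
Change in producer surplus = 56.25 - 90.25 = -34.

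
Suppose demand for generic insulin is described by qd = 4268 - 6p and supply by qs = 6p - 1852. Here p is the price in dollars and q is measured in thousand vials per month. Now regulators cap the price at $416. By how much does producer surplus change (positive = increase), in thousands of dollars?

-87044

Equilibrium: 4268 - 6p = 6p - 1852, so 6120 = 12p and p* = 510, q* = 1208.
Because the ceiling (416) lies below the market-clearing price, it is binding.
At p = 416: qd = 4268 - 6·416 = 1772 and qs = 6·416 - 1852 = 644.
Producer surplus without the control is ½ · (510 - 926/3) · 1208 = 364816/3.
With the ceiling, producers sell 644 units at 416, so PS = ½ · (416 - 926/3) · 644 = 103684/3.
Change in producer surplus = 103684/3 - 364816/3 = -87044.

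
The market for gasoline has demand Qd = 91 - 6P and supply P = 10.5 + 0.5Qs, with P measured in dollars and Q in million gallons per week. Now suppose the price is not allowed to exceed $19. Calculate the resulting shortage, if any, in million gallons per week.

Rearranging supply gives Qs = 2P - 21. In a free market, 91 - 6P = 2P - 21 gives the equilibrium P* = 14, Q* = 7.
Since 19 is above P* = 14, the ceiling does not bind and the free-market outcome prevails.
Since the control does not bind, there is no shortage.

0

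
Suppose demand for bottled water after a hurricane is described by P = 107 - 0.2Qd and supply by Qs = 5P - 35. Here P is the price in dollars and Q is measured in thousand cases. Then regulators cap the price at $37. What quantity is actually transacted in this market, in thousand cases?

150

Rearranging demand gives Qd = 535 - 5P. In a free market, 535 - 5P = 5P - 35 gives the equilibrium P* = 57, Q* = 250.
Because the ceiling (37) lies below the market-clearing price, it is binding.
At P = 37: Qd = 535 - 5·37 = 350 and Qs = 5·37 - 35 = 150.
The quantity actually transacted is the short side, supply: 150.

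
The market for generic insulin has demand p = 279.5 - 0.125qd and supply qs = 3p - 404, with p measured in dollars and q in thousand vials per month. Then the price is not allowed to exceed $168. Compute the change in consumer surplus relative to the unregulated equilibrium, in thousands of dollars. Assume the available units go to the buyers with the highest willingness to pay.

Rearranging demand gives qd = 2236 - 8p. Equilibrium: 2236 - 8p = 3p - 404, so 2640 = 11p and p* = 240, q* = 316.
Since 168 < 240, the ceiling is binding.
At p = 168: qd = 2236 - 8·168 = 892 and qs = 3·168 - 404 = 100.
Consumer surplus without the control is ½ · (279.5 - 240) · 316 = 6241.
With the ceiling, 100 units are sold at 168 (assume they go to the highest-value buyers). The demand price at q = 100 is 267, so CS = ½ · [(279.5 - 168) + (267 - 168)] · 100 = 10525.
Change in consumer surplus = 10525 - 6241 = 4284.

4284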